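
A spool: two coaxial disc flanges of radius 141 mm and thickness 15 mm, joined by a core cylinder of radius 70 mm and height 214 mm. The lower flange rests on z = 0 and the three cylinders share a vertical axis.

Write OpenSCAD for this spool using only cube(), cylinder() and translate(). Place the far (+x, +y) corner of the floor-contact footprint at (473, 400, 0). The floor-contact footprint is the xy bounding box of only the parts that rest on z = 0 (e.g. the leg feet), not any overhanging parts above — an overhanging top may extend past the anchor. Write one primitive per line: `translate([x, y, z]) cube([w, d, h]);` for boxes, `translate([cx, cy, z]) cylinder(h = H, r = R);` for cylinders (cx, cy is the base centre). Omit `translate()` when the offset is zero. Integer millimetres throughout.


translate([332, 259, 0]) cylinder(h = 15, r = 141);
translate([332, 259, 15]) cylinder(h = 214, r = 70);
translate([332, 259, 229]) cylinder(h = 15, r = 141);


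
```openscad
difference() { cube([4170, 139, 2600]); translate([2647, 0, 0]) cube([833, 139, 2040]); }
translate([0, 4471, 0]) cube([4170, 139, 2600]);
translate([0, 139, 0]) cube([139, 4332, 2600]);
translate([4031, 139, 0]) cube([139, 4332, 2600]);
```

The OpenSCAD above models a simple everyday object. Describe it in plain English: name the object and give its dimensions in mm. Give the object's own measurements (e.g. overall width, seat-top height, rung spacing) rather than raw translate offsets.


A single room: four walls, each 2600 mm tall and 139 mm thick, enclosing an outside footprint 4170×4610 mm (x × y), no floor or roof. The front and back walls (−y and +y sides) run the full x-width; the side walls fit between their inner faces. A door opening 833 mm wide and 2040 mm tall is cut through the front wall from the floor up, its −x edge 2647 mm from the wall's −x end.


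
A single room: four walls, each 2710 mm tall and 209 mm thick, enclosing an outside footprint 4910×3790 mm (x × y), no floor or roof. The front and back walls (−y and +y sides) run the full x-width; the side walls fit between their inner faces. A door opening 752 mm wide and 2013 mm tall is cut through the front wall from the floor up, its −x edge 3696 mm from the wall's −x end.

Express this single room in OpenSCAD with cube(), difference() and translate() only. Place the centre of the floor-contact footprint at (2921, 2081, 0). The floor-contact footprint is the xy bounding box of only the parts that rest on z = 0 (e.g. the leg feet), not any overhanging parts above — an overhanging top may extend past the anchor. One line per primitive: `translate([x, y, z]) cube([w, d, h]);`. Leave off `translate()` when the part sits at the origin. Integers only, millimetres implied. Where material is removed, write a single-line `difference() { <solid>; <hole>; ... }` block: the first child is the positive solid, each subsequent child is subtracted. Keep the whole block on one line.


difference() { translate([466, 186, 0]) cube([4910, 209, 2710]); translate([4162, 186, 0]) cube([752, 209, 2013]); }
translate([466, 3767, 0]) cube([4910, 209, 2710]);
translate([466, 395, 0]) cube([209, 3372, 2710]);
translate([5167, 395, 0]) cube([209, 3372, 2710]);


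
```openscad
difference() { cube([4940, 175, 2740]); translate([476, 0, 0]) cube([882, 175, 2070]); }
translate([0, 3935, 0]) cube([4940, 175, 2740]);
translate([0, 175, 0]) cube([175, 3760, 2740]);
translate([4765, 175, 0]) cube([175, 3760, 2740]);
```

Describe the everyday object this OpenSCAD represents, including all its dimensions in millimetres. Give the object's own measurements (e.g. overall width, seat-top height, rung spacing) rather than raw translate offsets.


A single room: four walls, each 2740 mm tall and 175 mm thick, enclosing an outside footprint 4940×4110 mm (x × y), no floor or roof. The front and back walls (−y and +y sides) run the full x-width; the side walls fit between their inner faces. A door opening 882 mm wide and 2070 mm tall is cut through the front wall from the floor up, its −x edge 476 mm from the wall's −x end.


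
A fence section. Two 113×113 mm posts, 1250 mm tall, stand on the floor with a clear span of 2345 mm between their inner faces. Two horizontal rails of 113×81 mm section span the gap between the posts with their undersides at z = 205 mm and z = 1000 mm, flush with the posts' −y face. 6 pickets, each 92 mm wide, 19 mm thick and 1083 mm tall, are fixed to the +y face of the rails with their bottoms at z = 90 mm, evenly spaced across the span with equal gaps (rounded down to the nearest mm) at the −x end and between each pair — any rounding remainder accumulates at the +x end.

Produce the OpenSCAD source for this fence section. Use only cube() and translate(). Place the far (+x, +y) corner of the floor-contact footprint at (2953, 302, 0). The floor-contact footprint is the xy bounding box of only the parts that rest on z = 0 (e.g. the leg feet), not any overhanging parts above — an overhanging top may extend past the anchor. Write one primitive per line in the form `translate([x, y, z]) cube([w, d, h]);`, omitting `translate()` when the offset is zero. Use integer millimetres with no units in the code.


translate([382, 189, 0]) cube([113, 113, 1250]);
translate([2840, 189, 0]) cube([113, 113, 1250]);
translate([495, 189, 205]) cube([2345, 113, 81]);
translate([495, 189, 1000]) cube([2345, 113, 81]);
translate([751, 302, 90]) cube([92, 19, 1083]);
translate([1099, 302, 90]) cube([92, 19, 1083]);
translate([1447, 302, 90]) cube([92, 19, 1083]);
translate([1795, 302, 90]) cube([92, 19, 1083]);
translate([2143, 302, 90]) cube([92, 19, 1083]);
translate([2491, 302, 90]) cube([92, 19, 1083]);


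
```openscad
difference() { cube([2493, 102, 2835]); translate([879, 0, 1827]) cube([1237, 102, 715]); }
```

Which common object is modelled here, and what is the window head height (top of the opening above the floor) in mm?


A wall with a window opening. The window head height is 2542 mm.

A wall with a rectangular opening subtracted — a window. Sill at z = 1827, opening 715 mm tall, so the head is at 1827 + 715 = 2542 mm.


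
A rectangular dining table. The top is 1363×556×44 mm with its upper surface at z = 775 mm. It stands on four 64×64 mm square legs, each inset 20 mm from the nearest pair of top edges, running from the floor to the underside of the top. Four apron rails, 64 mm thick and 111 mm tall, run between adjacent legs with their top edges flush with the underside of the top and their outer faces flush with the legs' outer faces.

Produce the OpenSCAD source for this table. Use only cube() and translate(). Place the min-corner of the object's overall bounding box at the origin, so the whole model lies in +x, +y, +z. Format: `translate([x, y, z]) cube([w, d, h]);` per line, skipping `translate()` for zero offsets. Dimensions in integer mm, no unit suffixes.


translate([0, 0, 731]) cube([1363, 556, 44]);
translate([20, 20, 0]) cube([64, 64, 731]);
translate([1279, 20, 0]) cube([64, 64, 731]);
translate([20, 472, 0]) cube([64, 64, 731]);
translate([1279, 472, 0]) cube([64, 64, 731]);
translate([84, 20, 620]) cube([1195, 64, 111]);
translate([84, 472, 620]) cube([1195, 64, 111]);
translate([20, 84, 620]) cube([64, 388, 111]);
translate([1279, 84, 620]) cube([64, 388, 111]);


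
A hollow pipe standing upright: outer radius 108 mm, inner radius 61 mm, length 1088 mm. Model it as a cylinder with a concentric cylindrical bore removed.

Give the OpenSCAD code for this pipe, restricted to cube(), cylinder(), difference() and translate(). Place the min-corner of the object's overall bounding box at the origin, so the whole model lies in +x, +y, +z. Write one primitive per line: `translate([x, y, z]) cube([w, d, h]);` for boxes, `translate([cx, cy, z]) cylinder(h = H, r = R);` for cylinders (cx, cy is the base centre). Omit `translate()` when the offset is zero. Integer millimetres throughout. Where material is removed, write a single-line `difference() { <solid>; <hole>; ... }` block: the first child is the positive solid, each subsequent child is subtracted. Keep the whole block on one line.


difference() { translate([108, 108, 0]) cylinder(h = 1088, r = 108); translate([108, 108, 0]) cylinder(h = 1088, r = 61); }


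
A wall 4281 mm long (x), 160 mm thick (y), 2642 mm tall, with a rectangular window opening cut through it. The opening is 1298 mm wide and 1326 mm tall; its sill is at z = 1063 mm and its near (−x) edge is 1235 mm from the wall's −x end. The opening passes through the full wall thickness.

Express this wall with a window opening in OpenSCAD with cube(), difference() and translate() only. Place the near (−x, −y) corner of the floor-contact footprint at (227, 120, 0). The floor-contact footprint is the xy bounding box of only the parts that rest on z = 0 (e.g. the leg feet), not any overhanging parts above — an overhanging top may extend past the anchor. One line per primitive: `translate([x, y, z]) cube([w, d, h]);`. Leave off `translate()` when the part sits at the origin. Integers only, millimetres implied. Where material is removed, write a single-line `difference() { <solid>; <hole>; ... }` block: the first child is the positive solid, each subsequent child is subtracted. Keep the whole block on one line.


difference() { translate([227, 120, 0]) cube([4281, 160, 2642]); translate([1462, 120, 1063]) cube([1298, 160, 1326]); }


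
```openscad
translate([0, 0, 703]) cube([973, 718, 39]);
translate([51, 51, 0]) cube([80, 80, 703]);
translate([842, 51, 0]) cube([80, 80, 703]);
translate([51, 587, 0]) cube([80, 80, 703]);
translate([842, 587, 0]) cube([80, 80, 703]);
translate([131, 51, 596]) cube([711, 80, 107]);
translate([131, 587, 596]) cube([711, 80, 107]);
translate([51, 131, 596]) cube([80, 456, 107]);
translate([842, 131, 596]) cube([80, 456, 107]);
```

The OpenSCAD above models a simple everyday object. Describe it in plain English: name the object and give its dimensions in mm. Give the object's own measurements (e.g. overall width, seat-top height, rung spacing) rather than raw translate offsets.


A table: top 973 mm (x) × 718 mm (y), 39 mm thick, upper face at z = 742 mm, on four 80×80 mm square legs, each inset 51 mm from the nearest pair of top edges from z = 0 to the bottom of the top. Four apron rails, 80 mm thick and 107 mm tall, run between adjacent legs with their top edges flush with the underside of the top and their outer faces flush with the legs' outer faces.


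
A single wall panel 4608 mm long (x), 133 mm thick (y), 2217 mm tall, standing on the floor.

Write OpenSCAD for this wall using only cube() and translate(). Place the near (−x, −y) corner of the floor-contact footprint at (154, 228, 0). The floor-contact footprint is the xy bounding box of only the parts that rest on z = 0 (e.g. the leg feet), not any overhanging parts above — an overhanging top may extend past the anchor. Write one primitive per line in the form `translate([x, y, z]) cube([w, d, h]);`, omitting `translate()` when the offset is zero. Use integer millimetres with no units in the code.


translate([154, 228, 0]) cube([4608, 133, 2217]);


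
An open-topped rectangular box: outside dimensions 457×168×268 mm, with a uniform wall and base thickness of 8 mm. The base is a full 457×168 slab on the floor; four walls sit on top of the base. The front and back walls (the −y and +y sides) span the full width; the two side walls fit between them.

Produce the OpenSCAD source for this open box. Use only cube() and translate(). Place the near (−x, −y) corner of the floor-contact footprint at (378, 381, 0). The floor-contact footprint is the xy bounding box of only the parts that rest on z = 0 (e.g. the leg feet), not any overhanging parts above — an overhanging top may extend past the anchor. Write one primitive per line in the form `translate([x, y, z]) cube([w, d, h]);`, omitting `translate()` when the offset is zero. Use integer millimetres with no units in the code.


translate([378, 381, 0]) cube([457, 168, 8]);
translate([378, 381, 8]) cube([457, 8, 260]);
translate([378, 541, 8]) cube([457, 8, 260]);
translate([378, 389, 8]) cube([8, 152, 260]);
translate([827, 389, 8]) cube([8, 152, 260]);


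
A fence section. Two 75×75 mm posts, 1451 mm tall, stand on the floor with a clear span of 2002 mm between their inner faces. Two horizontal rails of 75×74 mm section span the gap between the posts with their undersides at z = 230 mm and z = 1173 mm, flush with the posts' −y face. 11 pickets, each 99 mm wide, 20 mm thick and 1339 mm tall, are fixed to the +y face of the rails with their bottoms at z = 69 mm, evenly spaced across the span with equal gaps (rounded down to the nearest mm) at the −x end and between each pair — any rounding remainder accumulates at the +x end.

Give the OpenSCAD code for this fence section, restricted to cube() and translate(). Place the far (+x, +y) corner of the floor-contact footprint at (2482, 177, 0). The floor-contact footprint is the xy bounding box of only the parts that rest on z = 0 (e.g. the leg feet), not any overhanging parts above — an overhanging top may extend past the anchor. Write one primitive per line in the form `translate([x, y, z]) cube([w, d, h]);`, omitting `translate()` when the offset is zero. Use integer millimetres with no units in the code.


translate([330, 102, 0]) cube([75, 75, 1451]);
translate([2407, 102, 0]) cube([75, 75, 1451]);
translate([405, 102, 230]) cube([2002, 75, 74]);
translate([405, 102, 1173]) cube([2002, 75, 74]);
translate([481, 177, 69]) cube([99, 20, 1339]);
translate([656, 177, 69]) cube([99, 20, 1339]);
translate([831, 177, 69]) cube([99, 20, 1339]);
translate([1006, 177, 69]) cube([99, 20, 1339]);
translate([1181, 177, 69]) cube([99, 20, 1339]);
translate([1356, 177, 69]) cube([99, 20, 1339]);
translate([1531, 177, 69]) cube([99, 20, 1339]);
translate([1706, 177, 69]) cube([99, 20, 1339]);
translate([1881, 177, 69]) cube([99, 20, 1339]);
translate([2056, 177, 69]) cube([99, 20, 1339]);
translate([2231, 177, 69]) cube([99, 20, 1339]);


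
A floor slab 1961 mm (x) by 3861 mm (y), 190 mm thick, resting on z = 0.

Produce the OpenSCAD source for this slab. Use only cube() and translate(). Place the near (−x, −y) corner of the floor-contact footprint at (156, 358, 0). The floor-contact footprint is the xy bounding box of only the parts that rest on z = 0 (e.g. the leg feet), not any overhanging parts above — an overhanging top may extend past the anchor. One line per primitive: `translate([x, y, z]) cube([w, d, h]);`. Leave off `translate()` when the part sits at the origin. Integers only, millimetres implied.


translate([156, 358, 0]) cube([1961, 3861, 190]);


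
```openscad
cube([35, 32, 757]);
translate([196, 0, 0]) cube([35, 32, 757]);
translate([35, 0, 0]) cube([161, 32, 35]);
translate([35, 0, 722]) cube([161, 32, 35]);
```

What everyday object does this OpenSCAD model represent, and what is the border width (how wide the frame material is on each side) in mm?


A picture frame. The border width is 35 mm.

Four thin pieces enclosing a rectangular opening — a picture frame. The two full-height stiles are 757 mm tall; the top rail sits at z = 722 and is 35 mm tall, so the border above the opening is 757 − 722 = 35 mm, matching the stile x-width.


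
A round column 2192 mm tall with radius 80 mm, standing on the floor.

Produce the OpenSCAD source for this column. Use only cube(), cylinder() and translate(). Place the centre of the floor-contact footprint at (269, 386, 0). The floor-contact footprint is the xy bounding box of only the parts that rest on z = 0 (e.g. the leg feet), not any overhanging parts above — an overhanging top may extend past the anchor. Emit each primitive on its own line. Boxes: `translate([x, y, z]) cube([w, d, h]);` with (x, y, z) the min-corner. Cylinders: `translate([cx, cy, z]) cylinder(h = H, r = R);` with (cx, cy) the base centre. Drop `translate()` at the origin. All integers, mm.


translate([269, 386, 0]) cylinder(h = 2192, r = 80);


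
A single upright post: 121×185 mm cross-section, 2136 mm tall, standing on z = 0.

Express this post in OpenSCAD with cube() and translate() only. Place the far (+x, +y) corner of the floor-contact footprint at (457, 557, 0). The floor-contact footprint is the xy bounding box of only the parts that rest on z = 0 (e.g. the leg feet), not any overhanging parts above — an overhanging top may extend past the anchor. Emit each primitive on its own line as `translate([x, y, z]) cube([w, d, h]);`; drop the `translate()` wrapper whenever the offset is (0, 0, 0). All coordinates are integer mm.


translate([336, 372, 0]) cube([121, 185, 2136]);


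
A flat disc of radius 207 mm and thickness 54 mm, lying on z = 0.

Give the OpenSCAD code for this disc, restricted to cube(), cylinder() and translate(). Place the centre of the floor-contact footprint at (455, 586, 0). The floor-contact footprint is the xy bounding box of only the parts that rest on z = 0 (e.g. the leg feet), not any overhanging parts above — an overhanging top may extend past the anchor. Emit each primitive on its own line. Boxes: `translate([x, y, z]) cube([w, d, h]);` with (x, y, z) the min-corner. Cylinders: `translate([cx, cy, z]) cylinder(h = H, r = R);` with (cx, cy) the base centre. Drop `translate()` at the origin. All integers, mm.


translate([455, 586, 0]) cylinder(h = 54, r = 207);


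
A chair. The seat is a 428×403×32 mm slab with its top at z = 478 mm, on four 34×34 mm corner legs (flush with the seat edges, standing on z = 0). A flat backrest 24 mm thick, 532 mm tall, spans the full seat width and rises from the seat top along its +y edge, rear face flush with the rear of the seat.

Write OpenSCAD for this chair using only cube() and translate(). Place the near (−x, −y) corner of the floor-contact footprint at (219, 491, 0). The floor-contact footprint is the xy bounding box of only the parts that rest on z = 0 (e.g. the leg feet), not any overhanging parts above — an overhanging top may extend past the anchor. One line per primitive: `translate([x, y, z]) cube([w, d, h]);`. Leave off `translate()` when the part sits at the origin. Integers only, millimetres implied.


translate([219, 491, 446]) cube([428, 403, 32]);
translate([219, 491, 0]) cube([34, 34, 446]);
translate([613, 491, 0]) cube([34, 34, 446]);
translate([219, 860, 0]) cube([34, 34, 446]);
translate([613, 860, 0]) cube([34, 34, 446]);
translate([219, 870, 478]) cube([428, 24, 532]);


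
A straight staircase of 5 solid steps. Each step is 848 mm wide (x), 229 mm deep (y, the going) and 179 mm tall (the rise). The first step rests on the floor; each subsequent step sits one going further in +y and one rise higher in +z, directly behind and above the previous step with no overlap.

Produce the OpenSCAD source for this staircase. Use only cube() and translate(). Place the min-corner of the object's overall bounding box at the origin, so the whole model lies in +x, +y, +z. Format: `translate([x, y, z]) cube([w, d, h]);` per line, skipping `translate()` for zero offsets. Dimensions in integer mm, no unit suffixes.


cube([848, 229, 179]);
translate([0, 229, 179]) cube([848, 229, 179]);
translate([0, 458, 358]) cube([848, 229, 179]);
translate([0, 687, 537]) cube([848, 229, 179]);
translate([0, 916, 716]) cube([848, 229, 179]);


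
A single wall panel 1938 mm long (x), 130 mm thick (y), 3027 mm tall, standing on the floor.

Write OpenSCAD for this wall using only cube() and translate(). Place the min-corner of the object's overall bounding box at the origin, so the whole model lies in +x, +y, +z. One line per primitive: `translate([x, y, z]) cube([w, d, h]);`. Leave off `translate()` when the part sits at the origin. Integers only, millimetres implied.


cube([1938, 130, 3027]);


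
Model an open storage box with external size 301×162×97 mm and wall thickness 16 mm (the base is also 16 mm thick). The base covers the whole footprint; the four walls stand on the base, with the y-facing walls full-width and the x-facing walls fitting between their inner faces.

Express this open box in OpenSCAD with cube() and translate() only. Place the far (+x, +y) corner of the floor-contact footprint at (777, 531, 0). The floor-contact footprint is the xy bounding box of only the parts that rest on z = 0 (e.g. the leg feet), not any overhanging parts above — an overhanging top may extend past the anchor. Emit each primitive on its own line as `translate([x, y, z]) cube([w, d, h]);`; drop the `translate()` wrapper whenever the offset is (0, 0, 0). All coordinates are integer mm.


translate([476, 369, 0]) cube([301, 162, 16]);
translate([476, 369, 16]) cube([301, 16, 81]);
translate([476, 515, 16]) cube([301, 16, 81]);
translate([476, 385, 16]) cube([16, 130, 81]);
translate([761, 385, 16]) cube([16, 130, 81]);


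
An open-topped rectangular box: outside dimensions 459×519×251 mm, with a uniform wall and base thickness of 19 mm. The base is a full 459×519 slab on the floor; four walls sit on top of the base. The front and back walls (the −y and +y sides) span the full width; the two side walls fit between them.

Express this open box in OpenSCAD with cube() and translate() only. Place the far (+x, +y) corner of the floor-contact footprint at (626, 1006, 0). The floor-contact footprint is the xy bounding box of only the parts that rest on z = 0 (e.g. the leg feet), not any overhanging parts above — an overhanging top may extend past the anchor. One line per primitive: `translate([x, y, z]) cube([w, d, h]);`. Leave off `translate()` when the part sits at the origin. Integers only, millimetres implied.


translate([167, 487, 0]) cube([459, 519, 19]);
translate([167, 487, 19]) cube([459, 19, 232]);
translate([167, 987, 19]) cube([459, 19, 232]);
translate([167, 506, 19]) cube([19, 481, 232]);
translate([607, 506, 19]) cube([19, 481, 232]);


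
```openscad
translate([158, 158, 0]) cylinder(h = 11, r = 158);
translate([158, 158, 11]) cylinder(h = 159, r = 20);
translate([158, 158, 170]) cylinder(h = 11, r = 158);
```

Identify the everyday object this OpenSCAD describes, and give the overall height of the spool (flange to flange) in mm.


A spool. The overall height is 181 mm.

Three coaxial cylinders, large–small–large — a spool. Two 11 mm flanges and a 159 mm core give 11 + 159 + 11 = 181 mm.


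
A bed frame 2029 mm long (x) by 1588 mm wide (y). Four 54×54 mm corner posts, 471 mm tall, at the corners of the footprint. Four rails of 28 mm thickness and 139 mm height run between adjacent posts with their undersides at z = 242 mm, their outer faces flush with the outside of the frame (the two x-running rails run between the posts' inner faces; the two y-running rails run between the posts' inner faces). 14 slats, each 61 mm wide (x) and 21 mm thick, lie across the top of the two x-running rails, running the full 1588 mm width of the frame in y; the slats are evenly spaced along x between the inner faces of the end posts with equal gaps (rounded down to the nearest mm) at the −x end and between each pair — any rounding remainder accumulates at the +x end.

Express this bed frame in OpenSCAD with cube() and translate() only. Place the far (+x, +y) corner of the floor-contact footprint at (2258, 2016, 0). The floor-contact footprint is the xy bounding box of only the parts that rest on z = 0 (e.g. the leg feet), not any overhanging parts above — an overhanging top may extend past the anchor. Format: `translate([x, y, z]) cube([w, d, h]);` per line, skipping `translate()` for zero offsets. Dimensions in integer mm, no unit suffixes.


// slat z = rail_z + rail_h = 242 + 139 = 381
// slat gap = ⌊(1921 − 14·61) / 15⌋ = 71
translate([229, 428, 0]) cube([54, 54, 471]);
translate([229, 1962, 0]) cube([54, 54, 471]);
translate([2204, 428, 0]) cube([54, 54, 471]);
translate([2204, 1962, 0]) cube([54, 54, 471]);
translate([283, 428, 242]) cube([1921, 28, 139]);
translate([283, 1988, 242]) cube([1921, 28, 139]);
translate([229, 482, 242]) cube([28, 1480, 139]);
translate([2230, 482, 242]) cube([28, 1480, 139]);
translate([354, 428, 381]) cube([61, 1588, 21]);
translate([486, 428, 381]) cube([61, 1588, 21]);
translate([618, 428, 381]) cube([61, 1588, 21]);
translate([750, 428, 381]) cube([61, 1588, 21]);
translate([882, 428, 381]) cube([61, 1588, 21]);
translate([1014, 428, 381]) cube([61, 1588, 21]);
translate([1146, 428, 381]) cube([61, 1588, 21]);
translate([1278, 428, 381]) cube([61, 1588, 21]);
translate([1410, 428, 381]) cube([61, 1588, 21]);
translate([1542, 428, 381]) cube([61, 1588, 21]);
translate([1674, 428, 381]) cube([61, 1588, 21]);
translate([1806, 428, 381]) cube([61, 1588, 21]);
translate([1938, 428, 381]) cube([61, 1588, 21]);
translate([2070, 428, 381]) cube([61, 1588, 21]);


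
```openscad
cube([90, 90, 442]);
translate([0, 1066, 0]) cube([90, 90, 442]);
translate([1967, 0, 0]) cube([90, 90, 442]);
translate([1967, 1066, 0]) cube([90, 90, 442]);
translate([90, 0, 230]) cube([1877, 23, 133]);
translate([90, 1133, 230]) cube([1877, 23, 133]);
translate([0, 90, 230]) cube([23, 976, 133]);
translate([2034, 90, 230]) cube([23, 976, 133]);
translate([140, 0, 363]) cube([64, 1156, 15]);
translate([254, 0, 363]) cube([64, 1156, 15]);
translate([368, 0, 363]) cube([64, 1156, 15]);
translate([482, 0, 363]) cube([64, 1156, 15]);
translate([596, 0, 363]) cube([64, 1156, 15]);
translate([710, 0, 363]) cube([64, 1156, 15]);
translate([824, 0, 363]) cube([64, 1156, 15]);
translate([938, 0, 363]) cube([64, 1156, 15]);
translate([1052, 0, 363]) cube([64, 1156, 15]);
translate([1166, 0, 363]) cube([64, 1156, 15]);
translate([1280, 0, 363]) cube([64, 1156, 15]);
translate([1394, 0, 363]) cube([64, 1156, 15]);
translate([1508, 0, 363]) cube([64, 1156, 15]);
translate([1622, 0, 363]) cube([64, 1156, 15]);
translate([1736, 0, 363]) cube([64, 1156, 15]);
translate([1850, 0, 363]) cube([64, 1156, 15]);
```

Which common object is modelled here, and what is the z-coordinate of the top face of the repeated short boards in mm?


A bed frame. The slat-top height is 378 mm.

Four posts, four rails, and a row of slats — a bed frame. Slats sit on the rails at z = 230 + 133 = 363; with slat thickness 15, the top is 378 mm.


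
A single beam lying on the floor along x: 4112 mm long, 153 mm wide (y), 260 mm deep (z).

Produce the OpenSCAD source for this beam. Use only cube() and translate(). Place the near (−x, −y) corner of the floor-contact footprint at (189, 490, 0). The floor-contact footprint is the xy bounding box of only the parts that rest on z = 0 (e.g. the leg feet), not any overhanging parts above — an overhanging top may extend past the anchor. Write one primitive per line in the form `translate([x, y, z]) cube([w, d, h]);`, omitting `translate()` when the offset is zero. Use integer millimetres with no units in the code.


translate([189, 490, 0]) cube([4112, 153, 260]);


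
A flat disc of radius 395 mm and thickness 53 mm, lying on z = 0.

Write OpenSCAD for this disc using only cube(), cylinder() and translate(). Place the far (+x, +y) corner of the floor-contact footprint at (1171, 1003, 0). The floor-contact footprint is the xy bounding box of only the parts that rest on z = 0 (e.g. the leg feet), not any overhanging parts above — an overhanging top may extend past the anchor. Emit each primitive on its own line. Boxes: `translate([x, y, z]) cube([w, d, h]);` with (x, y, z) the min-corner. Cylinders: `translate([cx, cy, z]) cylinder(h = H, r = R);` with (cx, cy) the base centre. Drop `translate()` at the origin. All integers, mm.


translate([776, 608, 0]) cylinder(h = 53, r = 395);


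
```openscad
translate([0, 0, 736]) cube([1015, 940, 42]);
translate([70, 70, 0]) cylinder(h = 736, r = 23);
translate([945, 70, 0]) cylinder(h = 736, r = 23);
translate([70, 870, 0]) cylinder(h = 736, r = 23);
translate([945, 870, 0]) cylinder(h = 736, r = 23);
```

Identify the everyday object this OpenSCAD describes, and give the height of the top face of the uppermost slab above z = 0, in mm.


A table. The table height is 778 mm.

A 1015×940×42 slab sits at z = 736 on four Ø46 mm round legs — a table. The top surface is at 736 + 42 = 778 mm.


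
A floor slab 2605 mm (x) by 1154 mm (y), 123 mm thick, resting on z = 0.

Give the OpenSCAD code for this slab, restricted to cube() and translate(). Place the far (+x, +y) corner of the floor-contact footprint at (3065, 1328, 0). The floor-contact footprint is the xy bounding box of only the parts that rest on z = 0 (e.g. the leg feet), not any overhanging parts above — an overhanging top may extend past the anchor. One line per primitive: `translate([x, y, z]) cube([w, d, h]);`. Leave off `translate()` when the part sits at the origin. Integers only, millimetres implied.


translate([460, 174, 0]) cube([2605, 1154, 123]);


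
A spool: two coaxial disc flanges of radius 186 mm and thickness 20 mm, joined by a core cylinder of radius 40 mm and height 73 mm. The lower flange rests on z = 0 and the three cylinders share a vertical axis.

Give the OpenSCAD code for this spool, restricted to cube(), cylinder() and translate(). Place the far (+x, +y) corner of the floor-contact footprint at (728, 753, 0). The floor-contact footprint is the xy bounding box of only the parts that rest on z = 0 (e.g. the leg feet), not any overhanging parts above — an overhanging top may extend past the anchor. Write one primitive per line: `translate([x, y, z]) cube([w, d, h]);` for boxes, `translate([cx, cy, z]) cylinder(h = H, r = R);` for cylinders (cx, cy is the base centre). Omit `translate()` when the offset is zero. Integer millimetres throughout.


translate([542, 567, 0]) cylinder(h = 20, r = 186);
translate([542, 567, 20]) cylinder(h = 73, r = 40);
translate([542, 567, 93]) cylinder(h = 20, r = 186);


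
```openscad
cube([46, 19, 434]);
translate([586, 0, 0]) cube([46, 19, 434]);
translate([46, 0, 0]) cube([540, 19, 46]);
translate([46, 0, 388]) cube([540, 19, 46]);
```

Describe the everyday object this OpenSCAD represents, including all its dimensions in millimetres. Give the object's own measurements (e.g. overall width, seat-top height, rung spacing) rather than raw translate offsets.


A rectangular picture frame lying in the x–z plane (depth along y). The opening is 540 mm wide (x) by 342 mm tall (z), surrounded by a border 46 mm wide on all four sides. The frame is 19 mm deep and is made of two full-height vertical stiles with two horizontal rails fitted between them.


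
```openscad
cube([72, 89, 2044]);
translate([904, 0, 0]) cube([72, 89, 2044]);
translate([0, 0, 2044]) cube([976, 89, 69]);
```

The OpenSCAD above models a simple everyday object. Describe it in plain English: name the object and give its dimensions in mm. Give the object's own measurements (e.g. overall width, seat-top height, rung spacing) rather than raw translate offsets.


A door frame. The clear opening is 832 mm wide and 2044 mm high. Two 72 mm wide jambs, 89 mm deep, stand either side of the opening from the floor to the top of the opening. A 69 mm thick head sits across the top of both jambs, spanning the full outside width of the frame.


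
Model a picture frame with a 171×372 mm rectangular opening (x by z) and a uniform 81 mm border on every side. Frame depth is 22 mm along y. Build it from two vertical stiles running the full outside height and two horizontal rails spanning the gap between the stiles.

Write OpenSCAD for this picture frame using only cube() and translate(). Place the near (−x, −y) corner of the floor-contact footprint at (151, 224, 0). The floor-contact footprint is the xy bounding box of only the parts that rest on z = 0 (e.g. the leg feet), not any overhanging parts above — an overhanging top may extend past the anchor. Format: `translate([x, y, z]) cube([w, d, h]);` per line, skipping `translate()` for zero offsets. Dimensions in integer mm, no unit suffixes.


translate([151, 224, 0]) cube([81, 22, 534]);
translate([403, 224, 0]) cube([81, 22, 534]);
translate([232, 224, 0]) cube([171, 22, 81]);
translate([232, 224, 453]) cube([171, 22, 81]);


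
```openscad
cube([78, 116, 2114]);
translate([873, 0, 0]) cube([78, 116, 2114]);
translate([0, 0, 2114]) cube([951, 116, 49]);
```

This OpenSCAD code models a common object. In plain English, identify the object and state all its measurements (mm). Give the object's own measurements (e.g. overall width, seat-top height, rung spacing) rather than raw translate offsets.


A door frame. The clear opening is 795 mm wide and 2114 mm high. Two 78 mm wide jambs, 116 mm deep, stand either side of the opening from the floor to the top of the opening. A 49 mm thick head sits across the top of both jambs, spanning the full outside width of the frame.


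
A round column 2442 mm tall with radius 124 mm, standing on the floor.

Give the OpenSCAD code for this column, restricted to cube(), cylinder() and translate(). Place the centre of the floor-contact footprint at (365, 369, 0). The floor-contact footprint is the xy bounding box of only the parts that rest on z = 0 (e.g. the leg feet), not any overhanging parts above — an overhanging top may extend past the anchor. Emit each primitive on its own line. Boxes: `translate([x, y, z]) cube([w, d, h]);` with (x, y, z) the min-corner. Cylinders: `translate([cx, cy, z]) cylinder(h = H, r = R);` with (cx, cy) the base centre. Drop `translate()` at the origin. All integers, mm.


translate([365, 369, 0]) cylinder(h = 2442, r = 124);


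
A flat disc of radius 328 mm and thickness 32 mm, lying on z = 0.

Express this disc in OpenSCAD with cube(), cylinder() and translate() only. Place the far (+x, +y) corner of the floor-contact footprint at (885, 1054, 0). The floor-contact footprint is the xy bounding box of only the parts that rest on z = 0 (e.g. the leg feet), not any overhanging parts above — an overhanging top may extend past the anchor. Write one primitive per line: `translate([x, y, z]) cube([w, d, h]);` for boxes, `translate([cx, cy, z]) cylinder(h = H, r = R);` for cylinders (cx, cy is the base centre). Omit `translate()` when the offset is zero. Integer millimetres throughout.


translate([557, 726, 0]) cylinder(h = 32, r = 328);


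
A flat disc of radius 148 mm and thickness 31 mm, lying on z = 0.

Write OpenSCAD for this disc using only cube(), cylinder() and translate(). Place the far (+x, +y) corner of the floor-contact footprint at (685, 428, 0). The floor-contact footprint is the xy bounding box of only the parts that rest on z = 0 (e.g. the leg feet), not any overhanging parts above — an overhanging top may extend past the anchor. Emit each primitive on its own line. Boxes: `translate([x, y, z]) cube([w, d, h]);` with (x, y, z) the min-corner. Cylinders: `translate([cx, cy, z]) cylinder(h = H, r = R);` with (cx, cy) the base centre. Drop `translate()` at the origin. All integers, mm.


translate([537, 280, 0]) cylinder(h = 31, r = 148);


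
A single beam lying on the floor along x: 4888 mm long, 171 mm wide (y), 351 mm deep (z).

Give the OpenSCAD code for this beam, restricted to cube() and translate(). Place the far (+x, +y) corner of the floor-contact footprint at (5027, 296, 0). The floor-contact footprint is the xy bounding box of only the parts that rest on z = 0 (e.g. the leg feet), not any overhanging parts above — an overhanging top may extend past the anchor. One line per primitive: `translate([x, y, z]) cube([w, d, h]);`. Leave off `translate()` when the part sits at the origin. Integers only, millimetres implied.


translate([139, 125, 0]) cube([4888, 171, 351]);


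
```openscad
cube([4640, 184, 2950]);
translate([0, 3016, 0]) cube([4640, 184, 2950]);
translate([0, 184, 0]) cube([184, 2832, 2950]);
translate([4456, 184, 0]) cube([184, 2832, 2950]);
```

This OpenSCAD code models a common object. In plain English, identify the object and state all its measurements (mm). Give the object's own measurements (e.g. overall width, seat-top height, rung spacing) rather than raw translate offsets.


The wall frame of a small rectangular building: four walls, each 2950 mm tall and 184 mm thick, enclosing a footprint 4640 mm (x) by 3200 mm (y) outside-to-outside, with no floor or roof. The front and back walls (the −y and +y sides) span the full width; the two side walls fit between them.


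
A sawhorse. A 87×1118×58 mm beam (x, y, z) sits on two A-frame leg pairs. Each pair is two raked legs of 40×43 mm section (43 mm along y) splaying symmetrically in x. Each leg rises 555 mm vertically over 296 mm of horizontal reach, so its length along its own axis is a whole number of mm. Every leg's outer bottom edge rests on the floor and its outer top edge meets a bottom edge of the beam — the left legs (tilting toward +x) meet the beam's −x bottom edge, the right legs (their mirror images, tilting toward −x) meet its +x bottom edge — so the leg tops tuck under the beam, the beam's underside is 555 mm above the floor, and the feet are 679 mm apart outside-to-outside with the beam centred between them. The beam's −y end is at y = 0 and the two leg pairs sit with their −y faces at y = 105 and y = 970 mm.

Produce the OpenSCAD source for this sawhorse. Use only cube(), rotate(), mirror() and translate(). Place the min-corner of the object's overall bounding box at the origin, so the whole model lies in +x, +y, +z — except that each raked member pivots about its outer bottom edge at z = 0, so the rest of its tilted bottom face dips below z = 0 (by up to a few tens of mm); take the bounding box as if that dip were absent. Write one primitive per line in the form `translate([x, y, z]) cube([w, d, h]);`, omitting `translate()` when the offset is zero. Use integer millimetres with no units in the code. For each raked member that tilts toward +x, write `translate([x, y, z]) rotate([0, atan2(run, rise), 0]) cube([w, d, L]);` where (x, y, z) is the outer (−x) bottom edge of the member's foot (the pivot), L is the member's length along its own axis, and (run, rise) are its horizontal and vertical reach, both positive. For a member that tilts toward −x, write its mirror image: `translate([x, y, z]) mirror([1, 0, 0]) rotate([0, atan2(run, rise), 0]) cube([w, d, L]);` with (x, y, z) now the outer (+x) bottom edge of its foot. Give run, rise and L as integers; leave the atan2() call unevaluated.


translate([296, 0, 555]) cube([87, 1118, 58]);
translate([0, 105, 0]) rotate([0, atan2(296, 555), 0]) cube([40, 43, 629]);
translate([679, 105, 0]) mirror([1, 0, 0]) rotate([0, atan2(296, 555), 0]) cube([40, 43, 629]);
translate([0, 970, 0]) rotate([0, atan2(296, 555), 0]) cube([40, 43, 629]);
translate([679, 970, 0]) mirror([1, 0, 0]) rotate([0, atan2(296, 555), 0]) cube([40, 43, 629]);


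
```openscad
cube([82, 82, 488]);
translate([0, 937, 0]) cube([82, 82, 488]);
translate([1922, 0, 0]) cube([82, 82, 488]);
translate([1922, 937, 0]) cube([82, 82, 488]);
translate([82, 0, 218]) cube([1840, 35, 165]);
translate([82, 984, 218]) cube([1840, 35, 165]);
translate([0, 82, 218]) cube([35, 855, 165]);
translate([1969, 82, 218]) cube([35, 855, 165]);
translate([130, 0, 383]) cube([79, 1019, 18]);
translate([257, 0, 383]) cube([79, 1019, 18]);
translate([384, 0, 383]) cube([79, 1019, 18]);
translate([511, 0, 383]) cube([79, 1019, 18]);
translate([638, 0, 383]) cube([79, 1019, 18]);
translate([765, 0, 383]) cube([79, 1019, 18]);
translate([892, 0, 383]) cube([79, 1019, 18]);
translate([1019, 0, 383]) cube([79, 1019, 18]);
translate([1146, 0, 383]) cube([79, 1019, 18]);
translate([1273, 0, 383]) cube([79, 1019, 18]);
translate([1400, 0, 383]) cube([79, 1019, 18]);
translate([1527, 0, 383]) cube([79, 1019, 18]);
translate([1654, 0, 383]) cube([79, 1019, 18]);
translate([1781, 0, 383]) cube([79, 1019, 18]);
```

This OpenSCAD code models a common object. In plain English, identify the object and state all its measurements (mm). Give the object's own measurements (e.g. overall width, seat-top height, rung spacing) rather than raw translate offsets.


A bed frame 2004 mm long (x) by 1019 mm wide (y). Four 82×82 mm corner posts, 488 mm tall, at the corners of the footprint. Four rails of 35 mm thickness and 165 mm height run between adjacent posts with their undersides at z = 218 mm, their outer faces flush with the outside of the frame (the two x-running rails run between the posts' inner faces; the two y-running rails run between the posts' inner faces). 14 slats, each 79 mm wide (x) and 18 mm thick, lie across the top of the two x-running rails, running the full 1019 mm width of the frame in y; along x they sit between the end posts with a 48 mm gap after the −x posts and between neighbouring slats, leaving 62 mm before the +x posts.
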